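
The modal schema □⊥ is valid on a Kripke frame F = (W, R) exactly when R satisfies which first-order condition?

□⊥ is valid iff no world has any successor (otherwise □⊥ fails at any world with one).
The converse is a direct semantic check.
Frame condition: ∀x ∀y ¬Rxy.

emptiness of R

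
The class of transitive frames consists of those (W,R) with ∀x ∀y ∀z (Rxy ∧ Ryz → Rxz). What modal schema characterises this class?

The condition is transitivity. The 4 schema □ψ → □□ψ defines it.

□ψ → □□ψ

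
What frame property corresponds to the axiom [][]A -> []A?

Suppose □□A→□A is valid. Take Rxy and set V(A)={w : xR²w}. Then □□A at x, so □A at x, so A at y, i.e. ∃z(Rxz∧Rzy).

Density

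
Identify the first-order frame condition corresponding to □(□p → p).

This is the T□ axiom.
Its frame correspondent is shift-reflexivity — ∀x ∀y (Rxy → Ryy).

shift-reflexivity: ∀x ∀y (Rxy → Ryy)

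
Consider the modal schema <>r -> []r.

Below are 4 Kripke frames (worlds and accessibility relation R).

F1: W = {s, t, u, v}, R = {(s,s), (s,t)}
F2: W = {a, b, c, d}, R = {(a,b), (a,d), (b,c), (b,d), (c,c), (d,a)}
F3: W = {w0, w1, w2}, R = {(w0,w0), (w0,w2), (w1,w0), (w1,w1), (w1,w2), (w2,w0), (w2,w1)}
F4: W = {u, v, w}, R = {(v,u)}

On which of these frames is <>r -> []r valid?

This is the axiom for partial functionality; its first-order frame correspondent is forall x forall y forall z (Rxy & Rxz -> y = z).
F1: fails — s sees both s and t.
F2: fails — a sees both b and d.
F3: fails — w0 sees both w0 and w2.
F4: condition met.
Valid on: F4.

F4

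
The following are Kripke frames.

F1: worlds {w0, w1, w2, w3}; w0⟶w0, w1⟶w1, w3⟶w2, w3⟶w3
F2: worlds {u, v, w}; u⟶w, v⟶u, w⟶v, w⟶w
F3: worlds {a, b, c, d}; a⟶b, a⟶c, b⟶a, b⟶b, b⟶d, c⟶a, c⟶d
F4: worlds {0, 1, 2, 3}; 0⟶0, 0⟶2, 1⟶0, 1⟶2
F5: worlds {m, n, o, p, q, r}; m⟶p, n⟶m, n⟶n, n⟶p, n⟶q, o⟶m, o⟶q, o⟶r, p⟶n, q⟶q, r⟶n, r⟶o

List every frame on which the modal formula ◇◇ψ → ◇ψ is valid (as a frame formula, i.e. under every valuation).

The schema corresponds to transitivity: ∀x ∀y ∀z (Rxy ∧ Ryz → Rxz).
F1: holds.
F2: fails — Rvu and Ruw but not Rvw.
F3: fails — Rab and Rba but not Raa.
F4: holds.
F5: fails — Rom and Rmp but not Rop.

F1, F4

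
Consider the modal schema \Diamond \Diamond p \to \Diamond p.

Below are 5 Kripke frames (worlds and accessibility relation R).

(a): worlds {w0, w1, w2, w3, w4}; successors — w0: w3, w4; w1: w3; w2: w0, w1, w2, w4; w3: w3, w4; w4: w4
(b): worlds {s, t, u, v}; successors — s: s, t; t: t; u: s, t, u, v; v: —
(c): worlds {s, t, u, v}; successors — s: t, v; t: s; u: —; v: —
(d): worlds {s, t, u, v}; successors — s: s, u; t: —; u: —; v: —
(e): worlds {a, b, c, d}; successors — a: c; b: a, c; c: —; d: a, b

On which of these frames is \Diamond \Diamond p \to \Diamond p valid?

(b), (d)

This is the axiom for transitivity; its first-order frame correspondent is \forall x \forall y \forall z (Rxy \wedge Ryz \to Rxz).
(a): fails — Rw1w3 and Rw3w4 but not Rw1w4.
(b): satisfies the condition.
(c): fails — Rts and Rsv but not Rtv.
(d): satisfies the condition.
(e): fails — Rdb and Rbc but not Rdc.
Valid on: (b), (d).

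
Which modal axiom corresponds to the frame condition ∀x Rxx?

This is reflexivity; the standard corresponding axiom is T: □r → r.
Suppose □r→r is valid. At any x set V(r)={w : Rxw}. Then □r holds at x, so r holds at x, i.e. Rxx.

□r → r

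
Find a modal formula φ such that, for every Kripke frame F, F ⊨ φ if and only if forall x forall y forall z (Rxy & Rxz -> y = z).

The condition is partial functionality. The CD schema ◇p → □p defines it.

◇p → □p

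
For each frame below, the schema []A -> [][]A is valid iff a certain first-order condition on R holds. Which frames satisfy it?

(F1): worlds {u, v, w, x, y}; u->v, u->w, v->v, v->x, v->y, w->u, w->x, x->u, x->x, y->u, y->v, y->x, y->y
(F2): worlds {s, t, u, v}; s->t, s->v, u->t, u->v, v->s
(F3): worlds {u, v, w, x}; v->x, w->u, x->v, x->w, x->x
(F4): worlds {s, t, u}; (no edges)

(F4)

This is the axiom for transitivity; its first-order frame correspondent is forall x forall y forall z (Rxy & Ryz -> Rxz).
(F1): fails — Ruv and Rvx but not Rux.
(F2): fails — Ruv and Rvs but not Rus.
(F3): fails — Rxw and Rwu but not Rxu.
(F4): condition met.
Valid on: (F4).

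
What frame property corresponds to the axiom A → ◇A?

Reflexivity

This is frame-equivalent to □A → A (substitute ¬A for A and contrapose).
Suppose □A→A is valid. At any x set V(A)={w : Rxw}. Then □A holds at x, so A holds at x, i.e. Rxx.
Conversely, on a frame with reflexivity the schema holds at every world under every valuation.
Frame condition: ∀x Rxx.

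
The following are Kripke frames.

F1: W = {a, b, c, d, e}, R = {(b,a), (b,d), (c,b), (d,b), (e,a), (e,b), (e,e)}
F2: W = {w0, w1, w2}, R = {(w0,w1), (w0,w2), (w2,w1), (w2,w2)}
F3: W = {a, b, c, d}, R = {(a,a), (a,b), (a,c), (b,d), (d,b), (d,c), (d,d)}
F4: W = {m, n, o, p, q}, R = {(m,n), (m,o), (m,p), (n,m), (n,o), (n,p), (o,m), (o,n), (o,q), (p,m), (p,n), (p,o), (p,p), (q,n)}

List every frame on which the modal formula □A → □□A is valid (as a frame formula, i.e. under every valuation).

F2

The schema corresponds to transitivity: ∀x ∀y ∀z (Rxy ∧ Ryz → Rxz).
F1: fails — Reb and Rbd but not Red.
F2: holds.
F3: fails — Rab and Rbd but not Rad.
F4: fails — Rom and Rmo but not Roo.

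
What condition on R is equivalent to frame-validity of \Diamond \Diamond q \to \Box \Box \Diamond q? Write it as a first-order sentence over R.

This is a Sahlqvist (Geach-type) schema ◇^2□^0q → □^2◇^1q.
Minimal-valuation argument: fix x; take any y with xR^2y and any z with xR^2z. Set V(q) to the set of worlds R-reachable from y in exactly 0 steps. Then □^0q holds at y, so the antecedent holds at x; validity forces ◇^1q at z, giving a w with zR^1w and yR^0w.
First-order correspondent: \forall x \forall y \forall z ((x R^2 y \wedge x R^2 z) \to \exists w (y = w \wedge zRw)).

\forall x \forall y \forall z ((x R^2 y \wedge x R^2 z) \to \exists w (y = w \wedge zRw))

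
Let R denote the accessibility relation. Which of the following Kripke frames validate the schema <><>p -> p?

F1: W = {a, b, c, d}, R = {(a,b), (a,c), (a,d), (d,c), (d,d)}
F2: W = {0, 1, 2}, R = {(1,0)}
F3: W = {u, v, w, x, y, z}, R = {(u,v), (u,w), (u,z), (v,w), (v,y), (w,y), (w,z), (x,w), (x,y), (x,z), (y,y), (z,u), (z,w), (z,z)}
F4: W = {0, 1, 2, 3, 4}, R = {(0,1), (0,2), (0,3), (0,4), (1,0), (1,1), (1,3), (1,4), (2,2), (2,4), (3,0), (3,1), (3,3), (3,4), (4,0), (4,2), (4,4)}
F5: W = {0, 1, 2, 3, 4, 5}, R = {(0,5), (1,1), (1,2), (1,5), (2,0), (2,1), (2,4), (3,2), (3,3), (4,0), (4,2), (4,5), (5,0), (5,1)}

F2

The schema corresponds to a generalized confluence (Geach) condition: forall x forall y (x R^2 y -> exists w (y = w & x = w)).
F1: fails — aR²c but c ≠ a.
F2: holds.
F3: fails — uR²w but w ≠ u.
F4: fails — 0R²1 but 1 ≠ 0.
F5: fails — 0R²1 but 1 ≠ 0.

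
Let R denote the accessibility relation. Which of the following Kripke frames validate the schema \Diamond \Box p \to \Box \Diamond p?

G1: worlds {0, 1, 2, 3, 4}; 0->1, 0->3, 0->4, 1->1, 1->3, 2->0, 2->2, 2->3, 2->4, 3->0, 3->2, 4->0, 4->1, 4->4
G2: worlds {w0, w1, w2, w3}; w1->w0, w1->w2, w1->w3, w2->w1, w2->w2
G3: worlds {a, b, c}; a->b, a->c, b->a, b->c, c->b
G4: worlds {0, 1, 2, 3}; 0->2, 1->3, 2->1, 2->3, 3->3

G4

Frame correspondent (Sahlqvist): \forall x \forall y \forall z (Rxy \wedge Rxz \to \exists w (Ryw \wedge Rzw)) — i.e. convergence.
G1: fails — R01 and R03 but 1 and 3 have no common successor.
G2: fails — Rw1w2 and Rw1w0 but w2 and w0 have no common successor.
G3: fails — Rab and Rac but b and c have no common successor.
G4: holds.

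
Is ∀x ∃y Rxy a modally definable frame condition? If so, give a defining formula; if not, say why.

This is a Sahlqvist condition; the D axiom □p → ◇p defines it.
Suppose □p→◇p is valid. At any x set V(p)=W. Then □p at x, so ◇p at x, so x has a successor.

Definable; □p → ◇p defines it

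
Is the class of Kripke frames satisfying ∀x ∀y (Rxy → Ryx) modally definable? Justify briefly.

Yes — defined by p → □◇p

This is a Sahlqvist condition; the B axiom p → □◇p defines it.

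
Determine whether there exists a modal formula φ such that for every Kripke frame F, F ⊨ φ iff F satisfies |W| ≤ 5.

Not definable by any modal formula

Any modally definable frame class is closed under disjoint unions.
Any modal formula valid on each of 6 disjoint one-world frames is valid on their disjoint union (validity is preserved under disjoint unions). Each one-world frame has |W|=1≤5, but the union has |W|=6.
Hence having at most 5 worlds is not modally definable.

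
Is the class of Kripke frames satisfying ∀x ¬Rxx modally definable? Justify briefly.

Any modally definable frame class is closed under surjective bounded morphisms.
The 3-cycle (worlds s,t,u with s→t→u→s) is irreflexive, and the map sending every world to a single reflexive point • is a surjective bounded morphism (forth: every edge maps to (•,•); back: every world has a successor). So any modal formula valid on the 3-cycle is also valid on the reflexive point, which is not irreflexive.
So no modal formula (or set of formulas) defines exactly the irreflexive frames.

No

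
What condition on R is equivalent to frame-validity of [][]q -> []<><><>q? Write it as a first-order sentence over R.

forall x forall z (xRz -> exists w (x R^2 w & z R^3 w))

This is a Sahlqvist (Geach-type) schema ◇^0□^2q → □^1◇^3q.
Minimal-valuation argument: fix x; take any y with xR^0y and any z with xR^1z. Set V(q) to the set of worlds R-reachable from y in exactly 2 steps. Then □^2q holds at y, so the antecedent holds at x; validity forces ◇^3q at z, giving a w with zR^3w and yR^2w.
First-order correspondent: forall x forall z (xRz -> exists w (x R^2 w & z R^3 w)).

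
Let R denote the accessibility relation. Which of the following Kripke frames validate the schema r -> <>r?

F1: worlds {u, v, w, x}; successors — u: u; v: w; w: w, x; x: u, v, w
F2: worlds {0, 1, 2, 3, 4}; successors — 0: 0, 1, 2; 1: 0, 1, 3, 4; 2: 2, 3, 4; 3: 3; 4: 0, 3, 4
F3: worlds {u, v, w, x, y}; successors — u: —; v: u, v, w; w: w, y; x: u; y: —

This is the axiom for reflexivity; its first-order frame correspondent is forall x Rxx.
F1: fails — world v does not see itself.
F2: satisfies the condition.
F3: fails — world u does not see itself.

F2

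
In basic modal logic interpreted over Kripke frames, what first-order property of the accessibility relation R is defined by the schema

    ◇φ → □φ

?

Suppose ◇φ→□φ is valid. Take Rxy, Rxz and set V(φ)={y}. Then ◇φ at x, so □φ at x, so φ at z, i.e. z=y.
The converse is a direct semantic check.
Frame condition: ∀x ∀y ∀z (Rxy ∧ Rxz → y = z).

partial functionality: ∀x ∀y ∀z (Rxy ∧ Rxz → y = z)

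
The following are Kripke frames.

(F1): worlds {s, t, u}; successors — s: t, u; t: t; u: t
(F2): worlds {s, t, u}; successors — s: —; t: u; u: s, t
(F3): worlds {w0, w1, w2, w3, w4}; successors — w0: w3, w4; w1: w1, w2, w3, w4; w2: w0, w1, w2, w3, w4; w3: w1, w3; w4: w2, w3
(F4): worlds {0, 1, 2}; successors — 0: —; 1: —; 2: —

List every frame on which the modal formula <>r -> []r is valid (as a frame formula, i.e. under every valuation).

This is the axiom for partial functionality; its first-order frame correspondent is forall x forall y forall z (Rxy & Rxz -> y = z).
(F1): fails — s sees both t and u.
(F2): fails — u sees both s and t.
(F3): fails — w0 sees both w3 and w4.
(F4): ✓.
Valid on: (F4).

(F4)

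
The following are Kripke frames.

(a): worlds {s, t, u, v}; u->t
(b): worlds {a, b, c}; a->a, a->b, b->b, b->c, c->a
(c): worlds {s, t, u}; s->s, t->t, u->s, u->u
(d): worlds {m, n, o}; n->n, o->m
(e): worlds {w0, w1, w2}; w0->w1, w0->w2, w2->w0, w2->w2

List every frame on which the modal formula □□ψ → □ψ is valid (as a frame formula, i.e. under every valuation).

This is the axiom for density; its first-order frame correspondent is ∀x ∀y (Rxy → ∃z (Rxz ∧ Rzy)).
(a): fails — Rut but no z with Ruz and Rzt.
(b): ✓.
(c): ✓.
(d): fails — Rom but no z with Roz and Rzm.
(e): fails — Rw0w1 but no z with Rw0z and Rzw1.

(b), (c)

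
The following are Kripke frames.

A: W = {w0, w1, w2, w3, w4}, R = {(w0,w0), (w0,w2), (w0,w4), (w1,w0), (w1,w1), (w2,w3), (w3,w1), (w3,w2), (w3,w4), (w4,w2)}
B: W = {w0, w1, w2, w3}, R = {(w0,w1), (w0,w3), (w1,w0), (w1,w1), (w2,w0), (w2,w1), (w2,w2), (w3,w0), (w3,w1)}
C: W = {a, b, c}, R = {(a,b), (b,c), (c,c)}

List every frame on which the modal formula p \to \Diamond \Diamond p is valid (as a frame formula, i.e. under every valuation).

B

Frame correspondent (Sahlqvist): \forall x \exists w (x = w \wedge x R^2 w) — i.e. a generalized confluence (Geach) condition.
A: fails — at w4 but no w with w4=w and w4R²w.
B: holds.
C: fails — at a but no w with a=w and aR²w.
Valid on: B.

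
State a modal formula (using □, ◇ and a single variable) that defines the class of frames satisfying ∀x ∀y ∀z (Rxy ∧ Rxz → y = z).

◇r → □r

A defining formula is ◇r → □r (the CD axiom).
Suppose ◇r→□r is valid. Take Rxy, Rxz and set V(r)={y}. Then ◇r at x, so □r at x, so r at z, i.e. z=y.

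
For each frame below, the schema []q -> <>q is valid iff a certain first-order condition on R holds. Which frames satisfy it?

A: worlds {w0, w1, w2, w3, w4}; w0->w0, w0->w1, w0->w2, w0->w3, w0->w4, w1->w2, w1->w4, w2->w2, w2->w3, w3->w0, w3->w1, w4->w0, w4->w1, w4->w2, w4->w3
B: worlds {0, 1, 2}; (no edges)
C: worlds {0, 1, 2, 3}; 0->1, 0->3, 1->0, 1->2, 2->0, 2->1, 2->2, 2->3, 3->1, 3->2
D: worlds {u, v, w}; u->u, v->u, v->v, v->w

This is the axiom for seriality; its first-order frame correspondent is forall x exists y Rxy.
A: condition met.
B: fails — world 0 has no successor.
C: condition met.
D: fails — world w has no successor.

A, C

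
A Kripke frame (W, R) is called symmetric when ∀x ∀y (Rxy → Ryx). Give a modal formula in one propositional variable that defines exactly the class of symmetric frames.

ψ → □◇ψ

The condition is symmetry. The B schema ψ → □◇ψ defines it.
Suppose ψ→□◇ψ is valid. Take Rxy and set V(ψ)={x}. Then ψ at x, so □◇ψ at x, so ◇ψ at y, so some z with Ryz has ψ; z=x, i.e. Ryx.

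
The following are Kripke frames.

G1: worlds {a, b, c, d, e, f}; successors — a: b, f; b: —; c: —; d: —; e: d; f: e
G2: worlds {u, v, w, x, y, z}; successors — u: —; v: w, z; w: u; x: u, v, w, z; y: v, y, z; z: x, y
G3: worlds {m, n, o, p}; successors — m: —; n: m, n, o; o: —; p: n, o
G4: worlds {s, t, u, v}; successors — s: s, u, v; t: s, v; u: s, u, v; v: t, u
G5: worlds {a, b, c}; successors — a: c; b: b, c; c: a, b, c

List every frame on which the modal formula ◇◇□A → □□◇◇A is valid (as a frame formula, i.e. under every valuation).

The schema corresponds to a generalized confluence (Geach) condition: ∀x ∀y ∀z ((xR²y ∧ xR²z) → ∃w (yRw ∧ zR²w)).
G1: fails — aR²e, aR²e but no w with eRw and eR²w.
G2: fails — vR²u, vR²u but no t with uRt and uR²t.
G3: fails — nR²m, nR²m but no w with mRw and mR²w.
G4: ✓.
G5: ✓.
Valid on: G4, G5.

G4, G5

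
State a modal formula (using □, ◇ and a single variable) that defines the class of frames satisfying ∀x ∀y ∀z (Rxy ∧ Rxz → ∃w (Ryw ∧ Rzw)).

◇□r → □◇r

This is convergence; the standard corresponding axiom is .2: ◇□r → □◇r.
Suppose ◇□r→□◇r is valid. Take Rxy, Rxz and set V(r)={w : Ryw}. Then □r at y so ◇□r at x, so □◇r at x, so ◇r at z, giving w with Rzw and Ryw.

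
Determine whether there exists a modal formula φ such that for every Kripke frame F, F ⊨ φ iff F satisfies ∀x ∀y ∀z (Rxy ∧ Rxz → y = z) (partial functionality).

Yes, by ◇r → □r

This is a Sahlqvist condition; the CD axiom ◇r → □r defines it.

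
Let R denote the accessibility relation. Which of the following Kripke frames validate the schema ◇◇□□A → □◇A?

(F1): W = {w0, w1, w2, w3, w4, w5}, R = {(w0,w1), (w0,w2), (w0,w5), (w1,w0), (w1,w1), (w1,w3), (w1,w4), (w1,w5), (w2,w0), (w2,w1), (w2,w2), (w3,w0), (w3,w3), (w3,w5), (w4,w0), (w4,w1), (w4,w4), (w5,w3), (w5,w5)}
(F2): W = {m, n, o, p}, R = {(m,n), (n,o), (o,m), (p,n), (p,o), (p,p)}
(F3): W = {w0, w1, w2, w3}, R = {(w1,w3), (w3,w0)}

(F1)

Frame correspondent (Sahlqvist): ∀x ∀y ∀z ((xR²y ∧ xRz) → ∃w (yR²w ∧ zRw)) — i.e. a generalized confluence (Geach) condition.
(F1): ✓.
(F2): fails — mR²o, mRn but no w with oR²w and nRw.
(F3): fails — w1R²w0, w1Rw3 but no w with w0R²w and w3Rw.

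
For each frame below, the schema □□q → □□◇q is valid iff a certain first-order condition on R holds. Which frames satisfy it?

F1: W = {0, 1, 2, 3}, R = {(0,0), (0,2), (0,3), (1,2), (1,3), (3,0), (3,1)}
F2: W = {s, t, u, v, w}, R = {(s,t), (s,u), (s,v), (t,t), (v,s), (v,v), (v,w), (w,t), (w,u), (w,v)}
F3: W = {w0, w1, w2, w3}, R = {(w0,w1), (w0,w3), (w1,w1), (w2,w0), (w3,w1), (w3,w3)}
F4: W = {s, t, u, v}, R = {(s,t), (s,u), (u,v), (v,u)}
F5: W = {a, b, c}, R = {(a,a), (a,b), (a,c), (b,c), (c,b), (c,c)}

F3, F5

This is the axiom for a generalized confluence (Geach) condition; its first-order frame correspondent is ∀x ∀z (xR²z → ∃w (xR²w ∧ zRw)).
F1: fails — 0R²2 but no w with 0R²w and 2Rw.
F2: fails — vR²u but no w* with vR²w* and uRw*.
F3: ✓.
F4: fails — sR²v but no w with sR²w and vRw.
F5: ✓.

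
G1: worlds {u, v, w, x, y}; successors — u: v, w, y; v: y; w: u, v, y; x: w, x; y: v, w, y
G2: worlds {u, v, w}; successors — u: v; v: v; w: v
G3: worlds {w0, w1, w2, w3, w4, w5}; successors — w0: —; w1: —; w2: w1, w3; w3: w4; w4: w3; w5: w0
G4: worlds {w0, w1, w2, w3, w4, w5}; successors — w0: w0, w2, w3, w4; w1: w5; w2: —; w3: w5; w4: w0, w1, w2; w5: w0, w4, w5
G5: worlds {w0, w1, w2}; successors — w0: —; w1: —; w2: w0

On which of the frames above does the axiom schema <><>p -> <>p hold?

This is the axiom for a generalized confluence (Geach) condition; its first-order frame correspondent is forall x forall y (x R^2 y -> exists w (y = w & xRw)).
G1: fails — uR²u but no t with u=t and uRt.
G2: holds.
G3: fails — w2R²w4 but no w with w4=w and w2Rw.
G4: fails — w0R²w1 but no w with w1=w and w0Rw.
G5: holds.
Valid on: G2, G5.

G2, G5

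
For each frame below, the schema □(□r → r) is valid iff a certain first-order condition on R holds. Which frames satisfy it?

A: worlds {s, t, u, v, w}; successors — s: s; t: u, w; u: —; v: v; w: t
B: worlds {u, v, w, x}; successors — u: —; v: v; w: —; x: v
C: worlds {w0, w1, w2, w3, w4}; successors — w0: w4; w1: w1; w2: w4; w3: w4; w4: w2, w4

The schema corresponds to shift-reflexivity: ∀x ∀y (Rxy → Ryy).
A: fails — Rwt but not Rtt.
B: holds.
C: fails — Rw4w2 but not Rw2w2.

B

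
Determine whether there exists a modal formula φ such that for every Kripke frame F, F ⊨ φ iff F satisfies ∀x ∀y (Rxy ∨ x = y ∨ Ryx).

If a class were modally definable it would be closed under disjoint unions (Goldblatt–Thomason).
Take 3 disjoint single-world reflexive frames: each is trivially connected, but their disjoint union has 3 worlds with no edge between distinct components, so it is not connected.
So the class is not modally definable.

No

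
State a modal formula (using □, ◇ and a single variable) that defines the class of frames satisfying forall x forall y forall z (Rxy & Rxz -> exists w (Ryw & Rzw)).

◇□p → □◇p

A defining formula is ◇□p → □◇p (the .2 axiom).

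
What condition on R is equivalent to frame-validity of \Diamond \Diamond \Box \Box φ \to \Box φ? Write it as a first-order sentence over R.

This is a Sahlqvist (Geach-type) schema ◇^2□^2φ → □^1◇^0φ.
Minimal-valuation argument: fix x; take any y with xR^2y and any z with xR^1z. Set V(φ) to the set of worlds R-reachable from y in exactly 2 steps. Then □^2φ holds at y, so the antecedent holds at x; validity forces ◇^0φ at z, giving a w with zR^0w and yR^2w.
First-order correspondent: \forall x \forall y \forall z ((x R^2 y \wedge xRz) \to \exists w (y R^2 w \wedge z = w)).

\forall x \forall y \forall z ((x R^2 y \wedge xRz) \to \exists w (y R^2 w \wedge z = w))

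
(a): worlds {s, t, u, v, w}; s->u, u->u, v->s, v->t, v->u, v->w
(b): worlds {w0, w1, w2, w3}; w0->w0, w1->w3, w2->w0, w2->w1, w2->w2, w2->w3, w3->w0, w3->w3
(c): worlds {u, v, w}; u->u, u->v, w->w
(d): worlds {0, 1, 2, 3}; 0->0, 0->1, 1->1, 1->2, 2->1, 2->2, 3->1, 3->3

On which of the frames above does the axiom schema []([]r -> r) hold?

(d)

Frame correspondent (Sahlqvist): forall x forall y (Rxy -> Ryy) — i.e. shift-reflexivity.
(a): fails — Rvw but not Rww.
(b): fails — Rw2w1 but not Rw1w1.
(c): fails — Ruv but not Rvv.
(d): holds.
Valid on: (d).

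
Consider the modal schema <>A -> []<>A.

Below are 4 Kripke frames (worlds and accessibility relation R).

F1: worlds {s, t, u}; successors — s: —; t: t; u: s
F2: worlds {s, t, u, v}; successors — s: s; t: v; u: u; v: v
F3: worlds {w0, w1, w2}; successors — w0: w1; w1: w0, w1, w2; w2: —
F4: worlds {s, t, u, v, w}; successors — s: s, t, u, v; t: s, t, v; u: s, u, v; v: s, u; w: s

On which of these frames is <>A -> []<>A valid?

This is the axiom for the Euclidean property; its first-order frame correspondent is forall x forall y forall z (Rxy & Rxz -> Ryz).
F1: fails — Rus and Rus but not Rss.
F2: ✓.
F3: fails — Rw1w2 and Rw1w2 but not Rw2w2.
F4: fails — Rsv and Rsv but not Rvv.
Valid on: F2.

F2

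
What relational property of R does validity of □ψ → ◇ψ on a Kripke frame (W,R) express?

Suppose □ψ→◇ψ is valid. At any x set V(ψ)=W. Then □ψ at x, so ◇ψ at x, so x has a successor.
Conversely, any frame satisfying ∀x ∃y Rxy validates the schema.
So the correspondent is seriality.

Seriality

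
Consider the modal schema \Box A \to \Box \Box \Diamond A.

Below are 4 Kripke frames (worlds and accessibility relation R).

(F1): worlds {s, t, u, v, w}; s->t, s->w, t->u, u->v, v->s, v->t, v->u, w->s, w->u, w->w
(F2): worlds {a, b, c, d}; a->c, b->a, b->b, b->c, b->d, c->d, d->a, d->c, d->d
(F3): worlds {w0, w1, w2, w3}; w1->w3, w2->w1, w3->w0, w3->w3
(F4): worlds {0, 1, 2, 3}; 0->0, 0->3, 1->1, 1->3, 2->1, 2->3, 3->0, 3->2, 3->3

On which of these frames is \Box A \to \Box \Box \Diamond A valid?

Frame correspondent (Sahlqvist): \forall x \forall z (x R^2 z \to \exists w (xRw \wedge zRw)) — i.e. a generalized confluence (Geach) condition.
(F1): fails — sR²u but no w* with sRw* and uRw*.
(F2): fails — cR²a but no w with cRw and aRw.
(F3): fails — w1R²w0 but no w with w1Rw and w0Rw.
(F4): satisfies the condition.
Valid on: (F4).

(F4)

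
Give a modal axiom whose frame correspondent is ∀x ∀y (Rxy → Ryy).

This is shift-reflexivity; the standard corresponding axiom is T□: □(□r → r).

□(□r → r)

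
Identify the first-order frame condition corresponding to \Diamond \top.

◇⊤ holds at w iff w has a successor, so frame-validity of ◇⊤ is exactly seriality. Equivalently via □φ → ◇φ:
Suppose □φ→◇φ is valid. At any x set V(φ)=W. Then □φ at x, so ◇φ at x, so x has a successor.

seriality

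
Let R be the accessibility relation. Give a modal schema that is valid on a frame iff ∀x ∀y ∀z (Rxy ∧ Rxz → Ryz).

◇q → □◇q

A defining formula is ◇q → □◇q (the 5 axiom).
Suppose ◇q→□◇q is valid. Take Rxy, Rxz and set V(q)={y}. Then ◇q at x, so □◇q at x, so ◇q at z, so some w with Rzw has q; w=y, i.e. Rzy. By symmetry of the argument, Ryz.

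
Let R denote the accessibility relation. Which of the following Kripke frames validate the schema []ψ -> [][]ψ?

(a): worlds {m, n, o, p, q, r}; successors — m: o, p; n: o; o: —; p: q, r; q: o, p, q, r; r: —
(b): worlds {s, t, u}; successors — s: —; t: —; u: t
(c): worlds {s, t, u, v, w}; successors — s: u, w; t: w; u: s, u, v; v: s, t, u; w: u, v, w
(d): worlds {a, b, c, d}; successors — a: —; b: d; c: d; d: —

(b), (d)

This is the axiom for transitivity; its first-order frame correspondent is forall x forall y forall z (Rxy & Ryz -> Rxz).
(a): fails — Rpq and Rqp but not Rpp.
(b): satisfies the condition.
(c): fails — Ruv and Rvt but not Rut.
(d): satisfies the condition.
Valid on: (b), (d).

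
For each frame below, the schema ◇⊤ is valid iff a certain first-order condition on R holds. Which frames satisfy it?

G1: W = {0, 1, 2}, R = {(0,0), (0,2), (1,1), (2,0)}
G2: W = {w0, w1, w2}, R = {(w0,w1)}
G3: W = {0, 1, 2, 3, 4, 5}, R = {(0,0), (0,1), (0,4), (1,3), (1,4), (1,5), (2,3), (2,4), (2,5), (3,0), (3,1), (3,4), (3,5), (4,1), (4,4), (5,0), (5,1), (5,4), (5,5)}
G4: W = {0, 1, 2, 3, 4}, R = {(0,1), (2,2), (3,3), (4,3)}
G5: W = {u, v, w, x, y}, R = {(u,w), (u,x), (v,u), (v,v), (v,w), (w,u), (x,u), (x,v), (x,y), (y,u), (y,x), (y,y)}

G1, G3, G5

This is the axiom for seriality; its first-order frame correspondent is ∀x ∃y Rxy.
G1: ✓.
G2: fails — world w1 has no successor.
G3: ✓.
G4: fails — world 1 has no successor.
G5: ✓.
Valid on: G1, G3, G5.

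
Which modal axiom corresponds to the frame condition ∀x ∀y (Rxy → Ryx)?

This is symmetry; the standard corresponding axiom is B: p → □◇p.

p → □◇p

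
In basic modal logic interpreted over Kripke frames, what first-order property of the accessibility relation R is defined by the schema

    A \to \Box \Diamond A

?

symmetry: \forall x \forall y (Rxy \to Ryx)

Suppose A→□◇A is valid. Take Rxy and set V(A)={x}. Then A at x, so □◇A at x, so ◇A at y, so some z with Ryz has A; z=x, i.e. Ryx.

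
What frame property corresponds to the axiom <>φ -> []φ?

This schema is the CD axiom.
Its frame correspondent is partial functionality — forall x forall y forall z (Rxy & Rxz -> y = z).

partial functionality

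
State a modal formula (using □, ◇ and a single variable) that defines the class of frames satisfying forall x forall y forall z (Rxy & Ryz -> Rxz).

□p → □□p

The condition is transitivity. The 4 schema □p → □□p defines it.
Suppose □p→□□p is valid. Take Rxy, Ryz and set V(p)={w : Rxw}. Then □p at x, so □□p at x, so □p at y, so p at z, i.e. Rxz.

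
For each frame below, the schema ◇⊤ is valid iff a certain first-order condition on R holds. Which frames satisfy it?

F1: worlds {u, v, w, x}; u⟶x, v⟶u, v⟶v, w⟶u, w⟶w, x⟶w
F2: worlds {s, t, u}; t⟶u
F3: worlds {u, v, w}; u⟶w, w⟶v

The schema corresponds to seriality: ∀x ∃y Rxy.
F1: satisfies the condition.
F2: fails — world s has no successor.
F3: fails — world v has no successor.

F1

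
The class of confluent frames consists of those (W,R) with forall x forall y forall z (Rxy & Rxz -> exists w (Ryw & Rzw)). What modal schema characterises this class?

◇□q → □◇q

The condition is convergence. The .2 schema ◇□q → □◇q defines it.
Suppose ◇□q→□◇q is valid. Take Rxy, Rxz and set V(q)={w : Ryw}. Then □q at y so ◇□q at x, so □◇q at x, so ◇q at z, giving w with Rzw and Ryw.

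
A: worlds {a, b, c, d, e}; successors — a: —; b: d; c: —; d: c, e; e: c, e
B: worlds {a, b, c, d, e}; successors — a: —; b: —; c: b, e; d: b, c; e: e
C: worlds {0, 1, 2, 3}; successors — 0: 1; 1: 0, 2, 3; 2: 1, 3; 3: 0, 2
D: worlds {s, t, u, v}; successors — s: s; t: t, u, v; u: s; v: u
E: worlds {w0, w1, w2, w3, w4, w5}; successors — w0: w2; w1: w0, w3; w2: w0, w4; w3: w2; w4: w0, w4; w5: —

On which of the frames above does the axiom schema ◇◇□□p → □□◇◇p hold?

The schema corresponds to a generalized confluence (Geach) condition: ∀x ∀y ∀z ((xR²y ∧ xR²z) → ∃w (yR²w ∧ zR²w)).
A: fails — bR²c, bR²c but no w with cR²w and cR²w.
B: fails — dR²b, dR²b but no w with bR²w and bR²w.
C: satisfies the condition.
D: satisfies the condition.
E: satisfies the condition.

C, D, E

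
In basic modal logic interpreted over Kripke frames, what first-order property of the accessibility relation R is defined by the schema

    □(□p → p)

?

Shift-reflexivity

This schema is the T□ axiom.
It corresponds to shift-reflexivity: ∀x ∀y (Rxy → Ryy).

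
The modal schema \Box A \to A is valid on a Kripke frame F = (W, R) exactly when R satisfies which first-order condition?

This schema is the T axiom.
Its frame correspondent is reflexivity — \forall x Rxx.

Reflexivity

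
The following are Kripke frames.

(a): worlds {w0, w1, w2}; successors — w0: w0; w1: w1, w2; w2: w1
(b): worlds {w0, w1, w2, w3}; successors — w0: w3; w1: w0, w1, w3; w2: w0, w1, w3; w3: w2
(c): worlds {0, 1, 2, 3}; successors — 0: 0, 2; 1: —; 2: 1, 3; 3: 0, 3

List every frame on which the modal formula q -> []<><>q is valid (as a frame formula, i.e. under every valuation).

The schema corresponds to a generalized confluence (Geach) condition: forall x forall z (xRz -> exists w (x = w & z R^2 w)).
(a): holds.
(b): fails — w1Rw0 but no w with w1=w and w0R²w.
(c): fails — 2R1 but no w with 2=w and 1R²w.

(a)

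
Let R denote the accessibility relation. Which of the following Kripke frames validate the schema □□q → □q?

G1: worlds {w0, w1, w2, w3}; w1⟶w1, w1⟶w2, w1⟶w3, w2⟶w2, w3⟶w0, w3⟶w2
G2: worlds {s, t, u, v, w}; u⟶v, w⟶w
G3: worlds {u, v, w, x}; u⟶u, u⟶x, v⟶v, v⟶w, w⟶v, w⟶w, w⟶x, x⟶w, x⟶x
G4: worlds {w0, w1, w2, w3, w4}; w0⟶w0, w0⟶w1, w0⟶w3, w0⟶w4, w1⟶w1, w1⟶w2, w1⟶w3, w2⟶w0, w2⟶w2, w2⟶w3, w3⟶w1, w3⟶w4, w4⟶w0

The schema corresponds to density: ∀x ∀y (Rxy → ∃z (Rxz ∧ Rzy)).
G1: fails — Rw3w0 but no z with Rw3z and Rzw0.
G2: fails — Ruv but no z with Ruz and Rzv.
G3: holds.
G4: fails — Rw3w4 but no z with Rw3z and Rzw4.
Valid on: G3.

G3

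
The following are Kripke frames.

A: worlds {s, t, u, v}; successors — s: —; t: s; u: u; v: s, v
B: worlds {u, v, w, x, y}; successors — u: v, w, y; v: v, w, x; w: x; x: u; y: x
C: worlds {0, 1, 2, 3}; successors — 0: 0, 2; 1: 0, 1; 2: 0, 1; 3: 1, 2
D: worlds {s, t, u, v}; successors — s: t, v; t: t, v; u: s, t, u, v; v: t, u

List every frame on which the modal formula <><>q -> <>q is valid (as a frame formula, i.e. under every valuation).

A

This is the axiom for a generalized confluence (Geach) condition; its first-order frame correspondent is forall x forall y (x R^2 y -> exists w (y = w & xRw)).
A: ✓.
B: fails — uR²x but no t with x=t and uRt.
C: fails — 0R²1 but no w with 1=w and 0Rw.
D: fails — sR²u but no w with u=w and sRw.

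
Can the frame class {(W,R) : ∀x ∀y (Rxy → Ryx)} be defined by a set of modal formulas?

Definable; q → □◇q defines it

Yes: it is symmetry, defined by the B schema q → □◇q.
Suppose q→□◇q is valid. Take Rxy and set V(q)={x}. Then q at x, so □◇q at x, so ◇q at y, so some z with Ryz has q; z=x, i.e. Ryx.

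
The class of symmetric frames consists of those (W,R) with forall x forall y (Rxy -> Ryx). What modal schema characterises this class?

ψ → □◇ψ

The condition is symmetry. The B schema ψ → □◇ψ defines it.
Suppose ψ→□◇ψ is valid. Take Rxy and set V(ψ)={x}. Then ψ at x, so □◇ψ at x, so ◇ψ at y, so some z with Ryz has ψ; z=x, i.e. Ryx.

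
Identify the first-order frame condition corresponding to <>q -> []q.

partial functionality: forall x forall y forall z (Rxy & Rxz -> y = z)

Suppose ◇q→□q is valid. Take Rxy, Rxz and set V(q)={y}. Then ◇q at x, so □q at x, so q at z, i.e. z=y.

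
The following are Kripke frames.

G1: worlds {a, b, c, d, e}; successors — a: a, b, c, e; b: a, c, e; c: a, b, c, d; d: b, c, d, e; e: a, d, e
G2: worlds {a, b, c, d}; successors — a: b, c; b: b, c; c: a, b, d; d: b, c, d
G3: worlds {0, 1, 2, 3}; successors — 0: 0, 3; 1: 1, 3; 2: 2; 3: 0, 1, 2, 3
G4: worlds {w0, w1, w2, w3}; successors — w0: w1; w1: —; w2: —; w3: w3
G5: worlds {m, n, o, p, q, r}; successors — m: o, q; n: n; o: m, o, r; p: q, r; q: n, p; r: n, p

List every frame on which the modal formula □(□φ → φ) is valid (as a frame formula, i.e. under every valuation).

G3

The schema corresponds to shift-reflexivity: ∀x ∀y (Rxy → Ryy).
G1: fails — Rab but not Rbb.
G2: fails — Rbc but not Rcc.
G3: satisfies the condition.
G4: fails — Rw0w1 but not Rw1w1.
G5: fails — Rom but not Rmm.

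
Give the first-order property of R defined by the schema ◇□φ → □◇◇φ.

∀x ∀y ∀z ((xRy ∧ xRz) → ∃w (yRw ∧ zR²w))

This is a Sahlqvist (Geach-type) schema ◇^1□^1φ → □^1◇^2φ.
Minimal-valuation argument: fix x; take any y with xR^1y and any z with xR^1z. Set V(φ) to the set of worlds R-reachable from y in exactly 1 step. Then □^1φ holds at y, so the antecedent holds at x; validity forces ◇^2φ at z, giving a w with zR^2w and yR^1w.
First-order correspondent: ∀x ∀y ∀z ((xRy ∧ xRz) → ∃w (yRw ∧ zR²w)).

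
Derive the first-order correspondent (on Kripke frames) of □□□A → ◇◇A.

This is a Sahlqvist (Geach-type) schema ◇^0□^3A → □^0◇^2A.
First-order correspondent: ∀x ∃w (xR³w ∧ xR²w).

∀x ∃w (xR³w ∧ xR²w)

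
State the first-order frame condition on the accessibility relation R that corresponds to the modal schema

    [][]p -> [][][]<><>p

forall x forall z (x R^3 z -> exists w (x R^2 w & z R^2 w))

This is a Sahlqvist (Geach-type) schema ◇^0□^2p → □^3◇^2p.
Minimal-valuation argument: fix x; take any y with xR^0y and any z with xR^3z. Set V(p) to the set of worlds R-reachable from y in exactly 2 steps. Then □^2p holds at y, so the antecedent holds at x; validity forces ◇^2p at z, giving a w with zR^2w and yR^2w.
First-order correspondent: forall x forall z (x R^3 z -> exists w (x R^2 w & z R^2 w)).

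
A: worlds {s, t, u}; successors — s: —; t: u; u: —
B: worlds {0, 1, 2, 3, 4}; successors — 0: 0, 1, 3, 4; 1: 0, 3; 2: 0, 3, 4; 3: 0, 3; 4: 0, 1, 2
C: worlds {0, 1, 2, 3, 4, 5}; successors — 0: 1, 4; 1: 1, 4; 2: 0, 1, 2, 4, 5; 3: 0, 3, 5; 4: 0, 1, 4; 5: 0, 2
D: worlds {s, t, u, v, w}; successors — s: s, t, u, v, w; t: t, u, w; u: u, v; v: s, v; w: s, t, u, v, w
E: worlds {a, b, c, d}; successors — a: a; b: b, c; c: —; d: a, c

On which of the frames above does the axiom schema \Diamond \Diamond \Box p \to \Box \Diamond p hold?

Frame correspondent (Sahlqvist): \forall x \forall y \forall z ((x R^2 y \wedge xRz) \to \exists w (yRw \wedge zRw)) — i.e. a generalized confluence (Geach) condition.
A: satisfies the condition.
B: satisfies the condition.
C: fails — 2R²0, 2R5 but no w with 0Rw and 5Rw.
D: fails — sR²t, sRv but no w* with tRw* and vRw*.
E: fails — bR²b, bRc but no w with bRw and cRw.
Valid on: A, B.

A, B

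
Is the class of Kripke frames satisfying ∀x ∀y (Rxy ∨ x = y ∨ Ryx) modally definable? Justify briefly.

If a class were modally definable it would be closed under disjoint unions (Goldblatt–Thomason).
Take 4 disjoint single-world reflexive frames: each is trivially connected, but their disjoint union has 4 worlds with no edge between distinct components, so it is not connected.
So the class is not modally definable.

No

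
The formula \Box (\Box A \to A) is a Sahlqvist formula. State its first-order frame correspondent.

shift-reflexivity: \forall x \forall y (Rxy \to Ryy)

Suppose □(□A→A) is valid. Take Rxy and set V(A)={w : Ryw}. Then at y, □A holds; since □(□A→A) at x, □A→A at y, so A at y, i.e. Ryy.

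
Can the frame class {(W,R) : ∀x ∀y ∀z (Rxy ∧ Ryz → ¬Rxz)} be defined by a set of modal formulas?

No — not modally definable

Modal frame validity is preserved under surjective bounded morphisms.
The 7-cycle (worlds a,b,c,d,e,f,g with a→b→c→d→e→f→g→a) is intransitive. Mapping every world to a single reflexive point • is a surjective bounded morphism; the reflexive point is not intransitive (R••∧R•• but R••).
So no modal formula (or set of formulas) defines exactly the intransitive frames.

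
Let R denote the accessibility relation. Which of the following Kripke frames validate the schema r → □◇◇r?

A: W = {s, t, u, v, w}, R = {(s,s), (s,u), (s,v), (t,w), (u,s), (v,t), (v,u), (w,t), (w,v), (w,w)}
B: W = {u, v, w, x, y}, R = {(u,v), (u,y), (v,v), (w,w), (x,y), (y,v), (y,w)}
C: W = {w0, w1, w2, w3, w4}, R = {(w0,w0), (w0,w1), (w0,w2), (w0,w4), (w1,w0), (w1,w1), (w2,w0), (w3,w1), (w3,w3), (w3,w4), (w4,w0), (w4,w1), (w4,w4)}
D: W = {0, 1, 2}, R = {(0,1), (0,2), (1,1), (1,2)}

The schema corresponds to a generalized confluence (Geach) condition: ∀x ∀z (xRz → ∃w (x = w ∧ zR²w)).
A: satisfies the condition.
B: fails — uRv but no t with u=t and vR²t.
C: fails — w3Rw1 but no w with w3=w and w1R²w.
D: fails — 0R1 but no w with 0=w and 1R²w.

A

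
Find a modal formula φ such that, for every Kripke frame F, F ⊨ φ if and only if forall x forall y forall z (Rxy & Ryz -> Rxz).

□s → □□s

This is transitivity; the standard corresponding axiom is 4: □s → □□s.
Suppose □s→□□s is valid. Take Rxy, Ryz and set V(s)={w : Rxw}. Then □s at x, so □□s at x, so □s at y, so s at z, i.e. Rxz.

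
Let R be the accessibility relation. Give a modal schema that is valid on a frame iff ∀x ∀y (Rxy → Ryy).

A defining formula is □(□s → s) (the T□ axiom).
Suppose □(□s→s) is valid. Take Rxy and set V(s)={w : Ryw}. Then at y, □s holds; since □(□s→s) at x, □s→s at y, so s at y, i.e. Ryy.

□(□s → s)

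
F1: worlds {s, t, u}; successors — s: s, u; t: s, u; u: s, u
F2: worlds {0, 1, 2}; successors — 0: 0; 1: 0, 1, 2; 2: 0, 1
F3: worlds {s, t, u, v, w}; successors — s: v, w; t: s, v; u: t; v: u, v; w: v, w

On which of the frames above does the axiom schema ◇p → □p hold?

This is the axiom for partial functionality; its first-order frame correspondent is ∀x ∀y ∀z (Rxy ∧ Rxz → y = z).
F1: fails — s sees both s and u.
F2: fails — 1 sees both 0 and 1.
F3: fails — s sees both v and w.
Valid on no frame.

none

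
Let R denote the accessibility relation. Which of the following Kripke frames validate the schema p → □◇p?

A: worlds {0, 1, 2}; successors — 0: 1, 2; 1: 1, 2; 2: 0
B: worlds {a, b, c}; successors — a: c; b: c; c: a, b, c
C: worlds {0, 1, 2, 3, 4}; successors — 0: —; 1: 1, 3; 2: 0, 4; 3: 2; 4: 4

B

This is the axiom for symmetry; its first-order frame correspondent is ∀x ∀y (Rxy → Ryx).
A: fails — R12 but not R21.
B: ✓.
C: fails — R32 but not R23.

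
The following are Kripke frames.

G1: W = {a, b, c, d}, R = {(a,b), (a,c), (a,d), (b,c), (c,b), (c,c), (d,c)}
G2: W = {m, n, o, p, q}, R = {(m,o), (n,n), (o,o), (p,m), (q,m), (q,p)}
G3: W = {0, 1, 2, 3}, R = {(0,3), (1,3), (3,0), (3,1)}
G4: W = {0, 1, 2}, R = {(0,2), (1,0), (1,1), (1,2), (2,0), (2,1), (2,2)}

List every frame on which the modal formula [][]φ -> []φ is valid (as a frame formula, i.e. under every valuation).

Frame correspondent (Sahlqvist): forall x forall y (Rxy -> exists z (Rxz & Rzy)) — i.e. density.
G1: fails — Rad but no z with Raz and Rzd.
G2: fails — Rpm but no z with Rpz and Rzm.
G3: fails — R31 but no z with R3z and Rz1.
G4: holds.

G4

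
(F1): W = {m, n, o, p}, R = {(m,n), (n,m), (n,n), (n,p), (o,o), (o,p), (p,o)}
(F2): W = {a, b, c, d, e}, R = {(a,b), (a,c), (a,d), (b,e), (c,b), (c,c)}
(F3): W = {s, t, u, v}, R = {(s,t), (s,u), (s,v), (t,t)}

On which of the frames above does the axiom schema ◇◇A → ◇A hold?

The schema corresponds to transitivity: ∀x ∀y ∀z (Rxy ∧ Ryz → Rxz).
(F1): fails — Rpo and Rop but not Rpp.
(F2): fails — Rab and Rbe but not Rae.
(F3): condition met.

(F3)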